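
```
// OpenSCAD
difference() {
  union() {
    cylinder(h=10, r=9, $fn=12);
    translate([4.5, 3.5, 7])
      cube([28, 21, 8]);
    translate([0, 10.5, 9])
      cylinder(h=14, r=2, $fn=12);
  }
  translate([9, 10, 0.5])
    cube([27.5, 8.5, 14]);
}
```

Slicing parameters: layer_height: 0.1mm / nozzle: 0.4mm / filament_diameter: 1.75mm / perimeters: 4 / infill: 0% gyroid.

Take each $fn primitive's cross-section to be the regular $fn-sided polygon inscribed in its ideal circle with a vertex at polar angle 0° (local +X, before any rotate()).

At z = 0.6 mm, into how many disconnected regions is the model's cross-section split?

At z = 0.6 mm: the r=9 cylinder contributes a regular 12-gon of circumradius 9; the cube at (4.5, 3.5) is absent (z outside [7, 15]); the cylinder at (0, 10.5) is not intersected at this z (z outside [9, 23]); Taking the union: only the r=9 cylinder is present, so the union is just that shape — 1 connected region; the 27.5×8.5 cube at (9, 10) contributes its full rectangle; Taking the first minus the rest: starting from the result so far, the 27.5×8.5 cube at (9, 10) misses the remaining region (no effect) — 1 connected region. The result has 1 disconnected region.

1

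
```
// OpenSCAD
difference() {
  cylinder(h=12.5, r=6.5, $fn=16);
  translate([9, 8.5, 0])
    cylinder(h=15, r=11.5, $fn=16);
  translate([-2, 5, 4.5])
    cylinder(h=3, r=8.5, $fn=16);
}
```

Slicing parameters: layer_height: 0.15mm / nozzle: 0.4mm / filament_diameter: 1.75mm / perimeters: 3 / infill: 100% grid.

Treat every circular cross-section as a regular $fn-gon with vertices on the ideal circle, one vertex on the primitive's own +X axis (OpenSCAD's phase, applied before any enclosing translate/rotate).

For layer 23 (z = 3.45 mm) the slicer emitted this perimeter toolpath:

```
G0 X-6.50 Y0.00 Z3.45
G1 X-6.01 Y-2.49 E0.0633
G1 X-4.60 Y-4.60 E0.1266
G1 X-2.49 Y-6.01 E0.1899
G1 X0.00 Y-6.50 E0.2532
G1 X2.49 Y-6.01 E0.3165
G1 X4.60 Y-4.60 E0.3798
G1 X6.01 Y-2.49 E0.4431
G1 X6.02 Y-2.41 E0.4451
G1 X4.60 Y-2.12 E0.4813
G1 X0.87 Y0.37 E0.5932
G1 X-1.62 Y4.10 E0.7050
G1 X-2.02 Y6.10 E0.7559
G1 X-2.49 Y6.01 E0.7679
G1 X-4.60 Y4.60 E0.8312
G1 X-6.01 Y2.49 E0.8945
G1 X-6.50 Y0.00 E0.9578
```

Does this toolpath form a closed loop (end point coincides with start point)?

yes

Start point (G0): (-6.50, 0.00). End point (last G1): the path returns to the start — closed.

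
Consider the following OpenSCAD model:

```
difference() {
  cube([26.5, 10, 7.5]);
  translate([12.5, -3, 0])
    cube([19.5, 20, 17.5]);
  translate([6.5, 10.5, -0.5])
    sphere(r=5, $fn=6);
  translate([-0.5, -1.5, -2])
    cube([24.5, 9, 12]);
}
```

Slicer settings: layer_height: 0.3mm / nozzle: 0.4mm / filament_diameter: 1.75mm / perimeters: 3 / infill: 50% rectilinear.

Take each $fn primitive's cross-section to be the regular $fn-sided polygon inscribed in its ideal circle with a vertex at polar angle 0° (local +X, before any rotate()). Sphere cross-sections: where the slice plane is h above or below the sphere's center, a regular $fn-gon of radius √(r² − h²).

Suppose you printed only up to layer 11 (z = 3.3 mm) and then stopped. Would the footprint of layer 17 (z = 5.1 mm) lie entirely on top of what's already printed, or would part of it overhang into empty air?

part overhangs

Compare the two slices. At z = 3.3: the 26.5×10 cube contributes its full rectangle (area 265.00 mm²); the cube at (12.5, -3) is present — its section is the full 19.5×20 rectangle (area 390.00 mm²); the r=5 sphere at (6.5, 10.5) slices to a regular 6-gon of circumradius 3.250 (√(r²−h²) with h=3.8 from center) (area = (6/2)·3.250²·sin(360°/6) = 27.44 mm²); the cube at (-0.5, -1.5) (footprint 24.5×9) is included at this height (area 220.50 mm²); Subtracting the remaining from the first: starting from the 26.5×10 cube (265.00 mm²), the 19.5×20 cube at (12.5, -3) partially overlaps it — only the 140.00 mm² overlap (of its 390.00 mm²) is removed, clipping the outline; the r=5 sphere at (6.5, 10.5) partially overlaps it — only the 10.61 mm² overlap (of its 27.44 mm²) is removed, clipping the outline; the 24.5×9 cube at (-0.5, -1.5) partially overlaps it — only the 93.75 mm² overlap (of its 220.50 mm²) is removed, clipping the outline — area = 20.64 mm². At z = 5.1: the cube (footprint 26.5×10) is included at this height (area 265.00 mm²); the 19.5×20 cube at (12.5, -3) contributes its full rectangle (area 390.00 mm²); the sphere at (6.5, 10.5) does not reach this height (|z−center|=5.600 > r=5); the cube at (-0.5, -1.5) is present — its section is the full 24.5×9 rectangle (area 220.50 mm²); After the difference (first − rest): starting from the 26.5×10 cube (265.00 mm²), the 19.5×20 cube at (12.5, -3) partially overlaps it — only the 140.00 mm² overlap (of its 390.00 mm²) is removed, clipping the outline; the 24.5×9 cube at (-0.5, -1.5) partially overlaps it — only the 93.75 mm² overlap (of its 220.50 mm²) is removed, clipping the outline — area = 31.25 mm². Checking containment: at z = 5.1 the cross-section extends beyond the z = 3.3 cross-section by about 10.61 mm².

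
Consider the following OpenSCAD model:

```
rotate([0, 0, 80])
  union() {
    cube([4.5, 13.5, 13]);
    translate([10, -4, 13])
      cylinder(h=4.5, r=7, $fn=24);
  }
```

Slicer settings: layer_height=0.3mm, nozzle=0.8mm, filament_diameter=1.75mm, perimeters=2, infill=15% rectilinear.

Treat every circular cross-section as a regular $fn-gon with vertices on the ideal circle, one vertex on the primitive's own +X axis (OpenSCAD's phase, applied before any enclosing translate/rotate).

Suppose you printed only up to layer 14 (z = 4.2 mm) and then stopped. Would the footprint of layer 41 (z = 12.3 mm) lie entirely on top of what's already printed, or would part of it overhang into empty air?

Compare the two slices. At z = 4.2: the cube (footprint 4.5×13.5) is included at this height (area 60.75 mm²); the cylinder at (10, -4) is absent (z outside [13, 17.5]); Taking the union: only the 4.5×13.5 cube is present, so the union is just that shape — area = 60.75 mm²; (rotated 80° about Z; rotation is an isometry so areas/perimeters/island counts are preserved). At z = 12.3: the cube is present — its section is the full 4.5×13.5 rectangle (area 60.75 mm²); the cylinder at (10, -4) is not intersected at this z (z outside [13, 17.5]); Combining (union): only the 4.5×13.5 cube is present, so the union is just that shape — area = 60.75 mm²; (whole slice rotated 80° about Z — lengths, areas and connectivity unchanged). Checking containment: the cross-section at z = 12.3 is a subset of the cross-section at z = 4.2.

entirely on top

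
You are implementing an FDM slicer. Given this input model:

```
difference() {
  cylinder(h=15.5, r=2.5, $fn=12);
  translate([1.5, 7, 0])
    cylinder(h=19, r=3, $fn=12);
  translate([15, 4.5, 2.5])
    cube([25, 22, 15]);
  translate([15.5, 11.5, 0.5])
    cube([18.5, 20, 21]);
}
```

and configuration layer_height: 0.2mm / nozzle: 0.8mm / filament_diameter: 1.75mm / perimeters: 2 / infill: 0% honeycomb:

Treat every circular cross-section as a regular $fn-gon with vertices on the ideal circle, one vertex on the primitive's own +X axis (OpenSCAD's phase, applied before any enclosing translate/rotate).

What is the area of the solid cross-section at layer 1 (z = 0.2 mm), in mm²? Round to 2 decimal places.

At z = 0.2 mm: the r=2.5 cylinder contributes a regular 12-gon of circumradius 2.5 (area = (12/2)·2.500²·sin(360°/12) = 18.75 mm²); the r=3 cylinder at (1.5, 7) gives a regular 12-gon of circumradius 3 (constant along its height) (area = (12/2)·3.000²·sin(360°/12) = 27.00 mm²); the cube at (15, 4.5) is not intersected at this z (z outside [2.5, 17.5]); the cube at (15.5, 11.5) is absent (z outside [0.5, 21.5]); Subtracting the remaining from the first: starting from the r=2.5 cylinder (18.75 mm²), the r=3 cylinder at (1.5, 7) misses the remaining region (no effect) — area = 18.75 mm². Overall, the cross-section is a single solid region. Net area = 18.75 mm².

18.75 mm²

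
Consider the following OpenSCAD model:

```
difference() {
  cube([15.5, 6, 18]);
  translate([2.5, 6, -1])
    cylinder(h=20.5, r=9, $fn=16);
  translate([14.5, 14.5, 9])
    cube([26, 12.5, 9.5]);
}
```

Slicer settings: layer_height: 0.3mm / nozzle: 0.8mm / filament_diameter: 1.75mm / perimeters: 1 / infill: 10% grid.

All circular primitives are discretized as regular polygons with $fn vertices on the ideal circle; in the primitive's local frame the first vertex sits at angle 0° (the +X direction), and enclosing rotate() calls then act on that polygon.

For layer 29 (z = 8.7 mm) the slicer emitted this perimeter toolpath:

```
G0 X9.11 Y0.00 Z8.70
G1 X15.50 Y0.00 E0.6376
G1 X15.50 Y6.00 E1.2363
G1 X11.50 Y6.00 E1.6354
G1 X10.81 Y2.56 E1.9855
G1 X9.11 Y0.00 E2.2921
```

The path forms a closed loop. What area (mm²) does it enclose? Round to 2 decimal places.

29.13 mm²

Apply the shoelace formula to the sequence of (X, Y) vertices; enclosed area = 29.13 mm².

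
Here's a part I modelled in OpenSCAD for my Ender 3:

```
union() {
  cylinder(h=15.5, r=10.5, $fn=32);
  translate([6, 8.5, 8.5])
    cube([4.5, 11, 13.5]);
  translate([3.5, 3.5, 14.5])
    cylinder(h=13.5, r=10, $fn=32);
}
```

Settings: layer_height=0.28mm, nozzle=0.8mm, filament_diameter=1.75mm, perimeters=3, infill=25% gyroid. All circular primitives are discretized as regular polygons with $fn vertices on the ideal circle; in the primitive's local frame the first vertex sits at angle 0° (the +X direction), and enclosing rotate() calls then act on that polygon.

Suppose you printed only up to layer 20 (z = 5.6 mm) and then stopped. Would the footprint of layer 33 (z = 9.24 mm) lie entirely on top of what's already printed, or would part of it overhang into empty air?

part overhangs

Compare the two slices. At z = 5.6: the r=10.5 cylinder contributes a regular 32-gon of circumradius 10.5 (area = (32/2)·10.500²·sin(360°/32) = 344.14 mm²); the cube at (6, 8.5) does not reach this height (z outside [8.5, 22]); the cylinder at (3.5, 3.5) is not intersected at this z (z outside [14.5, 28]); Taking the union: only the r=10.5 cylinder is present, so the union is just that shape — area = 344.14 mm². At z = 9.24: the cylinder: section is a regular 32-gon, circumradius r=10.5 (area = (32/2)·10.500²·sin(360°/32) = 344.14 mm²); the cube at (6, 8.5) is present — its section is the full 4.5×11 rectangle (area 49.50 mm²); the cylinder at (3.5, 3.5) is not intersected at this z (z outside [14.5, 28]); Taking the union: the regions partially overlap — summed areas 393.64 mm² minus the doubly-counted overlap 0.01 mm² gives 393.63 mm² — area = 393.63 mm². Checking containment: at z = 9.24 the cross-section extends beyond the z = 5.6 cross-section by about 49.49 mm².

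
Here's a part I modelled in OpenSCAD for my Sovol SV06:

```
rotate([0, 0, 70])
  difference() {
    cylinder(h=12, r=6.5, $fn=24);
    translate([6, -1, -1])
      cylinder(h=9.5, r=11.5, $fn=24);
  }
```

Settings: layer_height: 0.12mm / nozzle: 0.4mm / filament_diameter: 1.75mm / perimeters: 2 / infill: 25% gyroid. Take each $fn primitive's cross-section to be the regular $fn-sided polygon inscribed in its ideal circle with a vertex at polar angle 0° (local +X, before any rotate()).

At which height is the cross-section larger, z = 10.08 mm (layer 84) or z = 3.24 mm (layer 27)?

Layer 84 (z = 10.08): the r=6.5 cylinder gives a regular 24-gon of circumradius 6.5 (constant along its height) (area = (24/2)·6.500²·sin(360°/24) = 131.22 mm²); the cylinder at (6, -1) does not reach this height (z outside [-1, 8.5]); Taking the first minus the rest: none of the subtracted shapes is present at this height, so the r=6.5 cylinder is unchanged — area = 131.22 mm²; (whole slice rotated 70° about Z — lengths, areas and connectivity unchanged). So its area = 131.22 mm². Layer 27 (z = 3.24): the r=6.5 cylinder contributes a regular 24-gon of circumradius 6.5 (area = (24/2)·6.500²·sin(360°/24) = 131.22 mm²); the r=11.5 cylinder at (6, -1) contributes a regular 24-gon of circumradius 11.5 (area = (24/2)·11.500²·sin(360°/24) = 410.75 mm²); After the difference (first − rest): starting from the r=6.5 cylinder (131.22 mm²), the r=11.5 cylinder at (6, -1) partially overlaps it — only the 123.57 mm² overlap (of its 410.75 mm²) is removed, clipping the outline — area = 7.66 mm²; (rotated 70° about Z; rotation is an isometry so areas/perimeters/island counts are preserved). So its area = 7.66 mm². Layer 84 is larger (131.22 vs 7.66 mm²).

layer 84 (z = 10.08 mm)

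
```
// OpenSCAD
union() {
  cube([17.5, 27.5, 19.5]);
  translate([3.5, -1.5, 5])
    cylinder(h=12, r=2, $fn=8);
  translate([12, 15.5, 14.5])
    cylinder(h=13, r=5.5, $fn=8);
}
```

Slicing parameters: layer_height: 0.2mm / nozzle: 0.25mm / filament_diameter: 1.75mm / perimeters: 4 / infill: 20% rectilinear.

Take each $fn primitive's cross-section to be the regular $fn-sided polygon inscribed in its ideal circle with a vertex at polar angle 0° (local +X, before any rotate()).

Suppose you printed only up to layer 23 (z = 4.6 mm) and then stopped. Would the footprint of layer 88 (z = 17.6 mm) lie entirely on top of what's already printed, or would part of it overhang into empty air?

Compare the two slices. At z = 4.6: the cube is present — its section is the full 17.5×27.5 rectangle (area 481.25 mm²); the cylinder at (3.5, -1.5) is absent (z outside [5, 17]); the cylinder at (12, 15.5) does not reach this height (z outside [14.5, 27.5]); Merging all regions: only the 17.5×27.5 cube is present, so the union is just that shape — area = 481.25 mm². At z = 17.6: the cube (footprint 17.5×27.5) is included at this height (area 481.25 mm²); the cylinder at (3.5, -1.5) is not intersected at this z (z outside [5, 17]); the r=5.5 cylinder at (12, 15.5) contributes a regular 8-gon of circumradius 5.5 (area = (8/2)·5.500²·sin(360°/8) = 85.56 mm²); Combining (union): the r=5.5 cylinder at (12, 15.5) lies entirely inside the 17.5×27.5 cube, so the union is just the 17.5×27.5 cube — area = 481.25 mm². Checking containment: the cross-section at z = 17.6 is a subset of the cross-section at z = 4.6.

entirely on top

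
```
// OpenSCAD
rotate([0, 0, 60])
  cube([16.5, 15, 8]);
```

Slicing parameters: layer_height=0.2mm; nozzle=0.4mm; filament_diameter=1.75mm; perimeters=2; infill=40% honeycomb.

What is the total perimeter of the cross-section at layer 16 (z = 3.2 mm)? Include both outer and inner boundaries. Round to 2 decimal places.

63.00 mm

At z = 3.2 mm: the 16.5×15 cube contributes its full rectangle (perimeter 63.00 mm); (rotated 60° about Z; rotation is an isometry so areas/perimeters/island counts are preserved). Overall, the cross-section is a single solid region. Total boundary length (outer) = 63.00 mm.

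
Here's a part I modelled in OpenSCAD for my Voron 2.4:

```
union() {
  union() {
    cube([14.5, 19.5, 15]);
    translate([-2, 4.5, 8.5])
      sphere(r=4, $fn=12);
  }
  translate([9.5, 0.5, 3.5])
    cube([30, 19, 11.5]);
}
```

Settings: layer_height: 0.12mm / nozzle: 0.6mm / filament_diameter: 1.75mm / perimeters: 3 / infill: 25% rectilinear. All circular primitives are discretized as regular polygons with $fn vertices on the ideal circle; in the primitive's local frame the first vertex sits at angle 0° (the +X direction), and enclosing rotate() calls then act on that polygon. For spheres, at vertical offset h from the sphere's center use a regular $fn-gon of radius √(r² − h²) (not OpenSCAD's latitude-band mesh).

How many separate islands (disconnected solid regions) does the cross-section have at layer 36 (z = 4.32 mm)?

1

At z = 4.32 mm: the cube (footprint 14.5×19.5) is included at this height; the sphere at (-2, 4.5) is absent (|z−center|=4.180 > r=4); Taking the union: only the 14.5×19.5 cube is present, so the union is just that shape — 1 connected region; the 30×19 cube at (9.5, 0.5) contributes its full rectangle; Taking the union: the regions partially overlap (shared area 95.00 mm²), so overlapping operands fuse into one piece — 1 connected region. Overall, the cross-section is a single solid region. Island count = 1.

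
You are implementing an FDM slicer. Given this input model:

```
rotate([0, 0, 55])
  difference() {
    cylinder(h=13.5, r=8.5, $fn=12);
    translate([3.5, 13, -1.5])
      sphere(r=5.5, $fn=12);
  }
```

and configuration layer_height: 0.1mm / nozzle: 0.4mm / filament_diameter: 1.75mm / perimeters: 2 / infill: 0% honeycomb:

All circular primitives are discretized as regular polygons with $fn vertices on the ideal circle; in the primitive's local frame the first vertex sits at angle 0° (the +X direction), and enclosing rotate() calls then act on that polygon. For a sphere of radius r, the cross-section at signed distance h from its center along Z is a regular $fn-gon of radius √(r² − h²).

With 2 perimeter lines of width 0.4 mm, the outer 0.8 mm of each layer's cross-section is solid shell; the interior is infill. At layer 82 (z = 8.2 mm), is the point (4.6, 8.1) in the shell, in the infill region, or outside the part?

outside

At z = 8.2 mm: the r=8.5 cylinder gives a regular 12-gon of circumradius 8.5 (constant along its height); the sphere at (3.5, 13) is absent (|z−center|=9.700 > r=5.5); After the difference (first − rest): none of the subtracted shapes is present at this height, so the r=8.5 cylinder is unchanged — 1 connected region; (rotated 55° about Z; rotation is an isometry so areas/perimeters/island counts are preserved). Overall, the cross-section is a single solid region. Undo the 55° rotation: the query point maps to (9.274, 0.878) in the un-rotated model frame. The nearest boundary edge runs (8.50, 0.00)→(7.36, 4.25); distance from the point to it = 0.97 mm. The point is not inside any of the regions above, so it lies outside the cross-section (0.97 mm from the nearest boundary).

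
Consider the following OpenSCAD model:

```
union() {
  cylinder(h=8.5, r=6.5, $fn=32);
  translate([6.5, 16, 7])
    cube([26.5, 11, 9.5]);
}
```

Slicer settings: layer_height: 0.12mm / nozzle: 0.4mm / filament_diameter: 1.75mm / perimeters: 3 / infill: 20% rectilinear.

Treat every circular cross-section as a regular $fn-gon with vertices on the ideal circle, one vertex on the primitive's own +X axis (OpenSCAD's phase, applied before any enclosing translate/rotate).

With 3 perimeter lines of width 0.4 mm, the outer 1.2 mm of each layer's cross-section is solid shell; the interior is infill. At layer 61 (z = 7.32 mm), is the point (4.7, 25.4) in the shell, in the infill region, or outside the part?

outside

At z = 7.32 mm: the cylinder: section is a regular 32-gon, circumradius r=6.5; the 26.5×11 cube at (6.5, 16) contributes its full rectangle; Taking the union: the 2 present regions are separate (no shared area or edge), so areas and boundary lengths simply add and each stays a separate island — 2 connected regions. Overall, the cross-section has 2 separate islands. The nearest boundary edge runs (6.50, 16.00)→(6.50, 27.00); distance from the point to it = 1.80 mm. The point is not inside any of the regions above, so it lies outside the cross-section (1.80 mm from the nearest boundary).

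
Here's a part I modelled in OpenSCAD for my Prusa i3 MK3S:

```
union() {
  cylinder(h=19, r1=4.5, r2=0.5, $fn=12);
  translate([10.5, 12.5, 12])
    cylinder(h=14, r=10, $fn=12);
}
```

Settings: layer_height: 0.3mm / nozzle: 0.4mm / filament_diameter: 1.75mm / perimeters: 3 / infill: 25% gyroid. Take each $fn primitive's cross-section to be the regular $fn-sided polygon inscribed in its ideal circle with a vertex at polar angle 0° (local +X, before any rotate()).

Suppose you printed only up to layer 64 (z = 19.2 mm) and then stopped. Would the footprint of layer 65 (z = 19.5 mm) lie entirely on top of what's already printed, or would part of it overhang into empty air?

Compare the two slices. At z = 19.2: the cone is absent (z outside [0, 19]); the r=10 cylinder at (10.5, 12.5) gives a regular 12-gon of circumradius 10 (constant along its height) (area = (12/2)·10.000²·sin(360°/12) = 300.00 mm²); Merging all regions: only the r=10 cylinder at (10.5, 12.5) is present, so the union is just that shape — area = 300.00 mm². At z = 19.5: the cone does not reach this height (z outside [0, 19]); the r=10 cylinder at (10.5, 12.5) gives a regular 12-gon of circumradius 10 (constant along its height) (area = (12/2)·10.000²·sin(360°/12) = 300.00 mm²); Merging all regions: only the r=10 cylinder at (10.5, 12.5) is present, so the union is just that shape — area = 300.00 mm². Checking containment: the cross-section at z = 19.5 is a subset of the cross-section at z = 19.2.

entirely on top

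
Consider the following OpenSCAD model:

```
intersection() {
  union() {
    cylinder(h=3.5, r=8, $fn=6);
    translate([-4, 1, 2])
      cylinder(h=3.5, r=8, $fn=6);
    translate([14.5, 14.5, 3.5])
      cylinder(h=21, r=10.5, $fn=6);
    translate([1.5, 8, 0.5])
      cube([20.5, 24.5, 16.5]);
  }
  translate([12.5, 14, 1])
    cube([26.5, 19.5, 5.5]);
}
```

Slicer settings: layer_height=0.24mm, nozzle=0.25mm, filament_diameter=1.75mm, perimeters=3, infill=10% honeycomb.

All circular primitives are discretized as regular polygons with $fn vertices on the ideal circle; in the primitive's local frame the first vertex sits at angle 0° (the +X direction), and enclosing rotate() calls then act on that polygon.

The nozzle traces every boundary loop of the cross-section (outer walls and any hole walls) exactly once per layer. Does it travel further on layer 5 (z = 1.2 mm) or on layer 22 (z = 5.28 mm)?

layer 22 (z = 5.28 mm)

Layer 5 (z = 1.2): the r=8 cylinder gives a regular 6-gon of circumradius 8 (constant along its height) (perimeter = 2·6·8.000·sin(180°/6) = 48.00 mm); the cylinder at (-4, 1) is absent (z outside [2, 5.5]); the cylinder at (14.5, 14.5) is not intersected at this z (z outside [3.5, 24.5]); the cube at (1.5, 8) (footprint 20.5×24.5) is included at this height (perimeter 90.00 mm); Merging all regions: the 2 present regions are separate (no shared area or edge), so areas and boundary lengths simply add and each stays a separate island — boundary = 138.00 mm; the cube at (12.5, 14) (footprint 26.5×19.5) is included at this height (perimeter 92.00 mm); After intersecting: the 26.5×19.5 cube at (12.5, 14) partially overlaps that combined region; clipping to the common part keeps 175.75 mm² — boundary = 56.00 mm. So its perimeter = 56.00 mm. Layer 22 (z = 5.28): the cylinder is not intersected at this z (z outside [0, 3.5]); the cylinder at (-4, 1): section is a regular 6-gon, circumradius r=8 (perimeter = 2·6·8.000·sin(180°/6) = 48.00 mm); the r=10.5 cylinder at (14.5, 14.5) contributes a regular 6-gon of circumradius 10.5 (perimeter = 2·6·10.500·sin(180°/6) = 63.00 mm); the 20.5×24.5 cube at (1.5, 8) contributes its full rectangle (perimeter 90.00 mm); Merging all regions: the regions partially overlap (shared area 239.74 mm²), so the edge portions inside another operand are dropped and the merged outline is re-measured after clipping — boundary = 142.60 mm; the 26.5×19.5 cube at (12.5, 14) contributes its full rectangle (perimeter 92.00 mm); Taking the intersection: the 26.5×19.5 cube at (12.5, 14) partially overlaps that combined region; clipping to the common part keeps 184.97 mm² — boundary = 59.59 mm. So its perimeter = 59.59 mm. Layer 22 is larger (59.59 vs 56.00 mm).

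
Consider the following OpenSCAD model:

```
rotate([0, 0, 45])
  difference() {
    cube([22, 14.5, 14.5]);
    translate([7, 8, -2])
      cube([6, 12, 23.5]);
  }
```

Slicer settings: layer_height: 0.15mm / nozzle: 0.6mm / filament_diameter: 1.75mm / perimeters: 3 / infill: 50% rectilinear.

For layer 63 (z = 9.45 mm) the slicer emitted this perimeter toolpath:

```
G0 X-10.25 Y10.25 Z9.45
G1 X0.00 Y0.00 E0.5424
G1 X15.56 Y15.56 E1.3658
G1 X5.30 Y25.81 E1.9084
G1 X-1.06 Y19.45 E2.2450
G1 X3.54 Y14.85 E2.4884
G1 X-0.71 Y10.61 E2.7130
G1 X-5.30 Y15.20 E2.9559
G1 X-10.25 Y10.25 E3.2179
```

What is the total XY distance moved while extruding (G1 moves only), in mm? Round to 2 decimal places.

86.00 mm

Sum the Euclidean lengths of each G1 segment: total = 86.00 mm.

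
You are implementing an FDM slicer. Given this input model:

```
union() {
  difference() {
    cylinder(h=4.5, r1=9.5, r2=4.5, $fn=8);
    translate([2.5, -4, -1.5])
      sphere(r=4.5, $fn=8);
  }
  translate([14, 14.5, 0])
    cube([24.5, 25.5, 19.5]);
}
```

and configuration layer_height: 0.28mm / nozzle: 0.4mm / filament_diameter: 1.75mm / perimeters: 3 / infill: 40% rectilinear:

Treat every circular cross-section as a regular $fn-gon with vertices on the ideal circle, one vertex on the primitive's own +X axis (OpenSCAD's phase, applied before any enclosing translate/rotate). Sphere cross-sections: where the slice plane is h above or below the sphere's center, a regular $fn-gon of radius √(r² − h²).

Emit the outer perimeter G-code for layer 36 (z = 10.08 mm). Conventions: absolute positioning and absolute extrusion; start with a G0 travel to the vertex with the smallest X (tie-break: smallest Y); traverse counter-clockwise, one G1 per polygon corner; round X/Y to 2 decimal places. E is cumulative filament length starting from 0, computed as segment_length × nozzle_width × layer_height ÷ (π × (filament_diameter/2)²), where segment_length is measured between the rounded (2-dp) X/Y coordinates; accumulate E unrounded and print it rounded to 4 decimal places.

At z = 10.08 mm: the cone is absent (z outside [0, 4.5]); the sphere at (2.5, -4) is not intersected at this z (|z−center|=11.580 > r=4.5); Taking the first minus the rest: the first operand is absent here, so nothing remains; the 24.5×25.5 cube at (14, 14.5) contributes its full rectangle; Taking the union: only the 24.5×25.5 cube at (14, 14.5) is present, so the union is just that shape — 1 connected region. The outline is a single polygon with 4 vertices. Extrusion per mm of travel: 0.4 × 0.28 / (π × 0.875²) = 0.046564. Accumulating E over each segment gives final E = 4.6564.

G0 X14.00 Y14.50 Z10.08
G1 X38.50 Y14.50 E1.1408
G1 X38.50 Y40.00 E2.3282
G1 X14.00 Y40.00 E3.4690
G1 X14.00 Y14.50 E4.6564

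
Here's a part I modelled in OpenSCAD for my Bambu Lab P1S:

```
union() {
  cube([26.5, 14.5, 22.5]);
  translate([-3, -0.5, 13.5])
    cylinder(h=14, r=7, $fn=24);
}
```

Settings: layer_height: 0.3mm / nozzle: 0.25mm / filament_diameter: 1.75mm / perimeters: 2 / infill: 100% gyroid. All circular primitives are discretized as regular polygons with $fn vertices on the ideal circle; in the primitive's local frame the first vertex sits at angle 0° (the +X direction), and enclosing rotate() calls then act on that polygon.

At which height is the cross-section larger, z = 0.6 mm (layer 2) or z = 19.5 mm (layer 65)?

Layer 2 (z = 0.6): the 26.5×14.5 cube contributes its full rectangle (area 384.25 mm²); the cylinder at (-3, -0.5) is absent (z outside [13.5, 27.5]); Taking the union: only the 26.5×14.5 cube is present, so the union is just that shape — area = 384.25 mm². So its area = 384.25 mm². Layer 65 (z = 19.5): the cube (footprint 26.5×14.5) is included at this height (area 384.25 mm²); the r=7 cylinder at (-3, -0.5) gives a regular 24-gon of circumradius 7 (constant along its height) (area = (24/2)·7.000²·sin(360°/24) = 152.19 mm²); Combining (union): the regions partially overlap — summed areas 536.44 mm² minus the doubly-counted overlap 15.85 mm² gives 520.58 mm² — area = 520.58 mm². So its area = 520.58 mm². Layer 65 is larger (520.58 vs 384.25 mm²).

layer 65 (z = 19.5 mm)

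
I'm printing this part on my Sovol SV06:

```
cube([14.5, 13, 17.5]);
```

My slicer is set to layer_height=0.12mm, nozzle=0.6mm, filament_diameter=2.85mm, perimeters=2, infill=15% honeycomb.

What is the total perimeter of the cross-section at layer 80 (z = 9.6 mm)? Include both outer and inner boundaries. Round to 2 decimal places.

At z = 9.6 mm: the cube is present — its section is the full 14.5×13 rectangle (perimeter 55.00 mm). Overall, the cross-section is a single solid region. Total boundary length (outer) = 55.00 mm.

55.00 mm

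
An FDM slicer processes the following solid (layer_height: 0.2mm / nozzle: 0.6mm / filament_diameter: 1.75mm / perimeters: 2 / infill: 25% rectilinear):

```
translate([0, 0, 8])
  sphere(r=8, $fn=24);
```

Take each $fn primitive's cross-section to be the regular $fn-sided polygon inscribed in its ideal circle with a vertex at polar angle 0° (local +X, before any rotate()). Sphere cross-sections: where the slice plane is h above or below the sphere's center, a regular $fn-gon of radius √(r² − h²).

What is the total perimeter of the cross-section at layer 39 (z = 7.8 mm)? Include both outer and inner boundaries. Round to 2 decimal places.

At z = 7.8 mm: the sphere: section is a regular 24-gon, circumradius = √(r²−h²) = √(8²−0.2²) = 7.997 (perimeter = 2·24·7.997·sin(180°/24) = 50.11 mm). Overall, the cross-section is a single solid region. Total boundary length (outer) = 50.11 mm.

50.11 mm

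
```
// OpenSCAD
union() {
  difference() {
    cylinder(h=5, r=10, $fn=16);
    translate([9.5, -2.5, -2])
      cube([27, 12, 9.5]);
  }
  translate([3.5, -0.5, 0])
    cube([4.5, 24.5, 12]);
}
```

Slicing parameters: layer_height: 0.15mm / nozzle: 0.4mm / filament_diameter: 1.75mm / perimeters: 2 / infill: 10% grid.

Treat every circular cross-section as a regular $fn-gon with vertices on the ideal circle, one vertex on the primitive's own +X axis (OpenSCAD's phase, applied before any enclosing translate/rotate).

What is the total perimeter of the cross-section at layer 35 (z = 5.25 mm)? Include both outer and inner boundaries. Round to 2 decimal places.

At z = 5.25 mm: the cylinder is absent (z outside [0, 5]); the 27×12 cube at (9.5, -2.5) contributes its full rectangle (perimeter 78.00 mm); After the difference (first − rest): the first operand is absent here, so nothing remains; the cube at (3.5, -0.5) is present — its section is the full 4.5×24.5 rectangle (perimeter 58.00 mm); Merging all regions: only the 4.5×24.5 cube at (3.5, -0.5) is present, so the union is just that shape — boundary = 58.00 mm. Overall, the cross-section is a single solid region. Total boundary length (outer) = 58.00 mm.

58.00 mm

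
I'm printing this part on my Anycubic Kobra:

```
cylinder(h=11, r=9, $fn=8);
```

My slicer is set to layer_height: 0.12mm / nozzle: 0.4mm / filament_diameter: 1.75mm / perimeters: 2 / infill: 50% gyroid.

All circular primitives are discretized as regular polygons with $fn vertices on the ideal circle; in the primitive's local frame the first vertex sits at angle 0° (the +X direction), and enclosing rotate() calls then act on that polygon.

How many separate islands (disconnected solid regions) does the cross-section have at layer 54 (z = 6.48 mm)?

1

At z = 6.48 mm: the r=9 cylinder contributes a regular 8-gon of circumradius 9. Overall, the cross-section is a single solid region. Island count = 1.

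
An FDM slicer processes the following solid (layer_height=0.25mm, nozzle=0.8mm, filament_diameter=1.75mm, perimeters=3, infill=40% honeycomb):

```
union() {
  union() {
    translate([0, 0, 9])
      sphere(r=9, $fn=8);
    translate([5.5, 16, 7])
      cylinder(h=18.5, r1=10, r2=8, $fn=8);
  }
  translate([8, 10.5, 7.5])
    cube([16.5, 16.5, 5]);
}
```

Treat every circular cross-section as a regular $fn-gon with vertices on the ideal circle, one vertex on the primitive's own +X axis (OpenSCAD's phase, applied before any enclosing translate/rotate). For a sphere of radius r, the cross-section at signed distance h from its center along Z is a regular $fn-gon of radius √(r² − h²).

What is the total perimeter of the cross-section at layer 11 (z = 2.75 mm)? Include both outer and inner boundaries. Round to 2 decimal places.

At z = 2.75 mm: the sphere: section is a regular 8-gon, circumradius = √(r²−h²) = √(9²−6.25²) = 6.476 (perimeter = 2·8·6.476·sin(180°/8) = 39.65 mm); the cone at (5.5, 16) does not reach this height (z outside [7, 25.5]); Merging all regions: only the r=9 sphere is present, so the union is just that shape — boundary = 39.65 mm; the cube at (8, 10.5) does not reach this height (z outside [7.5, 12.5]); Combining (union): only that combined region is present, so the union is just that shape — boundary = 39.65 mm. Overall, the cross-section is a single solid region. Total boundary length (outer) = 39.65 mm.

39.65 mm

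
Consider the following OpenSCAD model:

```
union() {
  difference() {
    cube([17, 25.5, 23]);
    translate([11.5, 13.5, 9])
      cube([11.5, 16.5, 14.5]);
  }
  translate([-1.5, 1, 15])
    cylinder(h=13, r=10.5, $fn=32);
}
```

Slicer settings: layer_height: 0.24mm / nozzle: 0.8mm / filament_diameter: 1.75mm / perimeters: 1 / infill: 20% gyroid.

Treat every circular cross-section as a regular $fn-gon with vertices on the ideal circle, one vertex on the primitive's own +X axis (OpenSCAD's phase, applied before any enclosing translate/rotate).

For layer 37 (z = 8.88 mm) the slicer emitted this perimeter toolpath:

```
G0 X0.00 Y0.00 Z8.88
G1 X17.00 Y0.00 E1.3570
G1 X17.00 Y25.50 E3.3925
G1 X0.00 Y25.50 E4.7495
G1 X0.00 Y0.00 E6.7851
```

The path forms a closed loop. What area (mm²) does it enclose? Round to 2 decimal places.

433.50 mm²

Apply the shoelace formula to the sequence of (X, Y) vertices; enclosed area = 433.50 mm².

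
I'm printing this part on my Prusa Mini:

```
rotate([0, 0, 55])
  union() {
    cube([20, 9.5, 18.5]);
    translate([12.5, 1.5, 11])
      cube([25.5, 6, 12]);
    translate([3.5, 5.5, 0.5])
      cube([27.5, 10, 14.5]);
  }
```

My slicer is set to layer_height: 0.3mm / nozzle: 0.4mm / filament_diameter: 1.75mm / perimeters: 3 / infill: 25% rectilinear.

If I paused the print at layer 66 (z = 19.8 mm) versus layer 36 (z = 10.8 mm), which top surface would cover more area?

Layer 66 (z = 19.8): the cube is absent (z outside [0, 18.5]); the 25.5×6 cube at (12.5, 1.5) contributes its full rectangle (area 153.00 mm²); the cube at (3.5, 5.5) is not intersected at this z (z outside [0.5, 15]); Combining (union): only the 25.5×6 cube at (12.5, 1.5) is present, so the union is just that shape — area = 153.00 mm²; (whole slice rotated 55° about Z — lengths, areas and connectivity unchanged). So its area = 153.00 mm². Layer 36 (z = 10.8): the cube is present — its section is the full 20×9.5 rectangle (area 190.00 mm²); the cube at (12.5, 1.5) does not reach this height (z outside [11, 23]); the cube at (3.5, 5.5) is present — its section is the full 27.5×10 rectangle (area 275.00 mm²); Taking the union: the regions partially overlap — summed areas 465.00 mm² minus the doubly-counted overlap 66.00 mm² gives 399.00 mm² — area = 399.00 mm²; (whole slice rotated 55° about Z — lengths, areas and connectivity unchanged). So its area = 399.00 mm². Layer 36 is larger (399.00 vs 153.00 mm²).

layer 36 (z = 10.8 mm)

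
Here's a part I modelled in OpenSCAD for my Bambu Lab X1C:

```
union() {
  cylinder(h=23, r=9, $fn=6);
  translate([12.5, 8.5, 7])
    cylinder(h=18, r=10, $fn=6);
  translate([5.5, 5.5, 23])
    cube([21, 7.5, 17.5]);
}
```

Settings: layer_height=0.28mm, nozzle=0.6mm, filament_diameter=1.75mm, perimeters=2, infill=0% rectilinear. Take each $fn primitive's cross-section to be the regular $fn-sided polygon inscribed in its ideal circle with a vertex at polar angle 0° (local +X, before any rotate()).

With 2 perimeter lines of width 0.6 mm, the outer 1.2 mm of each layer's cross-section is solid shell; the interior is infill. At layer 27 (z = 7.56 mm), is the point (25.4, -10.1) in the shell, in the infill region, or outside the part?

At z = 7.56 mm: the r=9 cylinder gives a regular 6-gon of circumradius 9 (constant along its height); the cylinder at (12.5, 8.5): section is a regular 6-gon, circumradius r=10; the cube at (5.5, 5.5) is absent (z outside [23, 40.5]); Combining (union): the regions partially overlap (shared area 12.65 mm²), so overlapping operands fuse into one piece — 1 connected region. Overall, the cross-section is a single solid region. The nearest boundary edge runs (22.50, 8.50)→(17.50, -0.16); distance from the point to it = 12.70 mm. The point is not inside any of the regions above, so it lies outside the cross-section (12.70 mm from the nearest boundary).

outside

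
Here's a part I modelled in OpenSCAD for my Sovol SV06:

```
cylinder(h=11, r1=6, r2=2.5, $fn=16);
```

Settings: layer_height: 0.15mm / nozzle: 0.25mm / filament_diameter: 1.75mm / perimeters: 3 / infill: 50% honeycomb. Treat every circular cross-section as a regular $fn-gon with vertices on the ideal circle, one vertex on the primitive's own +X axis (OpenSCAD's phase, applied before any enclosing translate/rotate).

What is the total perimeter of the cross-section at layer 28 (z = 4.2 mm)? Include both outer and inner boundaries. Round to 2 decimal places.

At z = 4.2 mm: the cone: at t=0.382 of its height the radius interpolates to r₁+(r₂−r₁)t = 4.664, giving a regular 16-gon of that circumradius (perimeter = 2·16·4.664·sin(180°/16) = 29.11 mm). Overall, the cross-section is a single solid region. Total boundary length (outer) = 29.11 mm.

29.11 mm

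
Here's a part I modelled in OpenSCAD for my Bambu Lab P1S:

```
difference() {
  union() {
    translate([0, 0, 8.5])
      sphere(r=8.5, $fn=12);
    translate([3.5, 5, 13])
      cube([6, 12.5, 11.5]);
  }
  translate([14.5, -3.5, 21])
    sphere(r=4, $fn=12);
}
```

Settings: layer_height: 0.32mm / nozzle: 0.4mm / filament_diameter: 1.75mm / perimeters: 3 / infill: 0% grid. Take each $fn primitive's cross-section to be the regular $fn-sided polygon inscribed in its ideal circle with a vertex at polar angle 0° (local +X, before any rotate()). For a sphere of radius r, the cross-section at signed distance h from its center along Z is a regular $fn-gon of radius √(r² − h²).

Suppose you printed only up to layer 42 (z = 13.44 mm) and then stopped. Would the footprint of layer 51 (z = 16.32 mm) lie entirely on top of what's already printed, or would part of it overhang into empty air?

Compare the two slices. At z = 13.44: the sphere: section is a regular 12-gon, circumradius = √(r²−h²) = √(8.5²−4.94²) = 6.917 (area = (12/2)·6.917²·sin(360°/12) = 143.54 mm²); the cube at (3.5, 5) is present — its section is the full 6×12.5 rectangle (area 75.00 mm²); Combining (union): the regions partially overlap — summed areas 218.54 mm² minus the doubly-counted overlap 0.45 mm² gives 218.09 mm² — area = 218.09 mm²; the sphere at (14.5, -3.5) does not reach this height (|z−center|=7.560 > r=4); Taking the first minus the rest: none of the subtracted shapes is present at this height, so the result so far is unchanged — area = 218.09 mm². At z = 16.32: the r=8.5 sphere contributes a regular 12-gon of circumradius √(8.5²−7.82²) = 3.331 (area = (12/2)·3.331²·sin(360°/12) = 33.29 mm²); the cube at (3.5, 5) (footprint 6×12.5) is included at this height (area 75.00 mm²); Taking the union: the 2 present regions are separate (no shared area or edge), so areas and boundary lengths simply add and each stays a separate island — area = 108.29 mm²; the sphere at (14.5, -3.5) does not reach this height (|z−center|=4.680 > r=4); Subtracting the remaining from the first: none of the subtracted shapes is present at this height, so the result so far is unchanged — area = 108.29 mm². Checking containment: the cross-section at z = 16.32 is a subset of the cross-section at z = 13.44.

entirely on top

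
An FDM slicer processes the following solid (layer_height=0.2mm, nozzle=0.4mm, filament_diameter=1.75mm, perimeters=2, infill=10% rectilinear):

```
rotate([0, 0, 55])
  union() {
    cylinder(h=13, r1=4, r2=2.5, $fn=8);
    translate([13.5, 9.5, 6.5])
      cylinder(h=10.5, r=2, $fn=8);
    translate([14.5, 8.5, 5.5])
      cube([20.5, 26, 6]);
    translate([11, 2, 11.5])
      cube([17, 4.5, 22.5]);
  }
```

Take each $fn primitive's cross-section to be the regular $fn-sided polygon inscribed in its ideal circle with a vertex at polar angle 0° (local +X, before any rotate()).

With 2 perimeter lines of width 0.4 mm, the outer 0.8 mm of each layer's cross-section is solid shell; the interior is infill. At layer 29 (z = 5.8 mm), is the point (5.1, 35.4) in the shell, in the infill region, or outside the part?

infill

At z = 5.8 mm: the cone: at t=0.446 of its height the radius interpolates to r₁+(r₂−r₁)t = 3.331, giving a regular 8-gon of that circumradius; the cylinder at (13.5, 9.5) is not intersected at this z (z outside [6.5, 17]); the cube at (14.5, 8.5) (footprint 20.5×26) is included at this height; the cube at (11, 2) is not intersected at this z (z outside [11.5, 34]); Taking the union: the 2 present regions are separate (no shared area or edge), so areas and boundary lengths simply add and each stays a separate island — 2 connected regions; (whole slice rotated 55° about Z — lengths, areas and connectivity unchanged). Overall, the cross-section has 2 separate islands. Undo the 55° rotation: the query point maps to (31.923, 16.127) in the un-rotated model frame. The nearest boundary edge runs (35.00, 34.50)→(35.00, 8.50); distance from the point to it = 3.08 mm. (Shell/infill is judged within the island containing the point — the largest one.) The point is inside the cross-section and 3.08 mm from the nearest boundary — more than the 0.8 mm shell width (2 × 0.4), so it's in the infill interior.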